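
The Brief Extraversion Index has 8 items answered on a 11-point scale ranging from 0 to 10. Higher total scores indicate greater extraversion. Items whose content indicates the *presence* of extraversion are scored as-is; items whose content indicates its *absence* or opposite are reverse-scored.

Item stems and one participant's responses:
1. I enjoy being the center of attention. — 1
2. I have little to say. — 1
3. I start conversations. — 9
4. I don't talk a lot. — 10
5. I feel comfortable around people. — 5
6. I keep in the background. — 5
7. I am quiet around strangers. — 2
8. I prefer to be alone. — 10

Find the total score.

Items 2, 4, 6, 7, 8 describe the absence/opposite of extraversion → reverse-score.
reversed = (0+10) − raw = 10 − raw.
  item 1: 1
  item 2: 10 − 1 = 9
  item 3: 9
  item 4: 10 − 10 = 0
  item 5: 5
  item 6: 10 − 5 = 5
  item 7: 10 − 2 = 8
  item 8: 10 − 10 = 0
Total = 1 + 9 + 9 + 0 + 5 + 5 + 8 + 0 = 37

37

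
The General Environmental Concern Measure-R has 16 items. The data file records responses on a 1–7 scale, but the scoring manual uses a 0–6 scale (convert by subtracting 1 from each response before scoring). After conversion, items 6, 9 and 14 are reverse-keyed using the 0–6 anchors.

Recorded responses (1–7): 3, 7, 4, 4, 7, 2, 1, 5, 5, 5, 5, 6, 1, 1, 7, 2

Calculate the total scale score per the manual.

Convert to 0–6: 2, 6, 3, 3, 6, 1, 0, 4, 4, 4, 4, 5, 0, 0, 6, 1
Reverse-coded (reversed = (0+6) − raw = 6 − raw):
  item 6: 6 − 1 = 5
  item 9: 6 − 4 = 2
  item 14: 6 − 0 = 6
Scored: 2, 6, 3, 3, 6, 5, 0, 4, 2, 4, 4, 5, 0, 6, 6, 1
Total = 57

57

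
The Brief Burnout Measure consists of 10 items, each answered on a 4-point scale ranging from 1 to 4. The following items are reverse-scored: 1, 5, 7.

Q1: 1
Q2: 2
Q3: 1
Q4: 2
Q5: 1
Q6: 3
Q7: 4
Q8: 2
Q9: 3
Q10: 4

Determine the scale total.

Raw sum = 23. Reverse-scored items: 1, 5, 7; their raw sum = 6.
Each reversal replaces raw with 5 − raw, changing the total by 5 − 2·raw per item.
Total = 23 + 3·5 − 2·6 = 23 + 15 − 12 = 26

26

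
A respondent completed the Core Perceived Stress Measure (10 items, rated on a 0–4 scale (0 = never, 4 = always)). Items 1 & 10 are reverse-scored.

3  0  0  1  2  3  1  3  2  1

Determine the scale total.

Reverse-scored items use 4 − raw:
  item 1: 4 − 3 = 1
  item 10: 4 − 1 = 3
Scored responses: 1, 0, 0, 1, 2, 3, 1, 3, 2, 3
Total = 1 + 0 + 0 + 1 + 2 + 3 + 1 + 3 + 2 + 3 = 16

16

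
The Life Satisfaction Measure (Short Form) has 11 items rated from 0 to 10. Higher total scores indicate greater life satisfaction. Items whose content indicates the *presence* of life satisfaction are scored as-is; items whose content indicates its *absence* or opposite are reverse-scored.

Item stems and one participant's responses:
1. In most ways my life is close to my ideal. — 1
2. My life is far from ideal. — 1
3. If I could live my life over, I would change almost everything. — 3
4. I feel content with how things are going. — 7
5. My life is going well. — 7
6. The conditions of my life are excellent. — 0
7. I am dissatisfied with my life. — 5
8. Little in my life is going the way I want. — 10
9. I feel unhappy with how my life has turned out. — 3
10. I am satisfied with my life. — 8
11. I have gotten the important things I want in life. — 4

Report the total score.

Items 2, 3, 7, 8, 9 describe the absence/opposite of life satisfaction → reverse-score.
reverse-coded value = 10 − response.
  item 1: 1
  item 2: 10 − 1 = 9
  item 3: 10 − 3 = 7
  item 4: 7
  item 5: 7
  item 6: 0
  item 7: 10 − 5 = 5
  item 8: 10 − 10 = 0
  item 9: 10 − 3 = 7
  item 10: 8
  item 11: 4
Total = 1 + 9 + 7 + 7 + 7 + 0 + 5 + 0 + 7 + 8 + 4 = 55

55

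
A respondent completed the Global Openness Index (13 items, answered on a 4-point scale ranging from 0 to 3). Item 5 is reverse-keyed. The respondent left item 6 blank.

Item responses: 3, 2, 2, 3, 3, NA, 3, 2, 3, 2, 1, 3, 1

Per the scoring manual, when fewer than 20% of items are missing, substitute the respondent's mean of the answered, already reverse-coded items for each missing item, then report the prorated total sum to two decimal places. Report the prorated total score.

Reverse-coded (reversed = (0+3) − raw = 3 − raw):
  item 5: 3 − 3 = 0
Completed scored items (12 of 13): 3, 2, 2, 3, 0, 3, 2, 3, 2, 1, 3, 1; sum = 25.
Person mean = 25 / 12 ≈ 2.0833
Prorated total = (25 / 12) × 13 = 27.08 (to 2 dp)

27.08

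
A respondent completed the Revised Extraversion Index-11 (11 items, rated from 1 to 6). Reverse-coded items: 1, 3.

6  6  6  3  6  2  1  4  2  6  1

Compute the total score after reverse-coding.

Reversing items 1 & 3 with 7 − raw:
Total = (7−6) + 6 + (7−6) + 3 + 6 + 2 + 1 + 4 + 2 + 6 + 1
      = 1 + 6 + 1 + 3 + 6 + 2 + 1 + 4 + 2 + 6 + 1 = 33

33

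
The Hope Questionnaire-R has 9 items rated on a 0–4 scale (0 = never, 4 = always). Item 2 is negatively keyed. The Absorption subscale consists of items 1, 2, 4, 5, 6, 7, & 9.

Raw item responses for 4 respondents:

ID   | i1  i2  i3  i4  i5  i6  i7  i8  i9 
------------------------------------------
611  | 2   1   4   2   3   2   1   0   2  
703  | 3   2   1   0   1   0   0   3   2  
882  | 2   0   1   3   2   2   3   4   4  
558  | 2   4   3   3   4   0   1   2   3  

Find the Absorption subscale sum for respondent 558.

Respondent 558 raw: 2, 4, 3, 3, 4, 0, 1, 2, 3.
Absorption items: 1, 2, 4, 5, 6, 7, 9.
Reverse-coded (reversed = (0+4) − raw = 4 − raw):
  item 1: 2
  item 2: 4 − 4 = 0
  item 4: 3
  item 5: 4
  item 6: 0
  item 7: 1
  item 9: 3
Sum = 2 + 0 + 3 + 4 + 0 + 1 + 3 = 13

13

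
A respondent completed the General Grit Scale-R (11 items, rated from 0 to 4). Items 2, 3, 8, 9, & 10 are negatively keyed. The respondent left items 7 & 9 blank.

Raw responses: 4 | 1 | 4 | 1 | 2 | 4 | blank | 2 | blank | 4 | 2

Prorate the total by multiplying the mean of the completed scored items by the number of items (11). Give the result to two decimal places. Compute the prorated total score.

Reverse-coded (reverse-coded value = 4 − response):
  item 2: 4 − 1 = 3
  item 3: 4 − 4 = 0
  item 8: 4 − 2 = 2
  item 10: 4 − 4 = 0
Completed scored items (9 of 11): 4, 3, 0, 1, 2, 4, 2, 0, 2; sum = 18.
Person mean = 18 / 9 ≈ 2.0000
Prorated total = (18 / 9) × 11 = 22.00 (to 2 dp)

22.00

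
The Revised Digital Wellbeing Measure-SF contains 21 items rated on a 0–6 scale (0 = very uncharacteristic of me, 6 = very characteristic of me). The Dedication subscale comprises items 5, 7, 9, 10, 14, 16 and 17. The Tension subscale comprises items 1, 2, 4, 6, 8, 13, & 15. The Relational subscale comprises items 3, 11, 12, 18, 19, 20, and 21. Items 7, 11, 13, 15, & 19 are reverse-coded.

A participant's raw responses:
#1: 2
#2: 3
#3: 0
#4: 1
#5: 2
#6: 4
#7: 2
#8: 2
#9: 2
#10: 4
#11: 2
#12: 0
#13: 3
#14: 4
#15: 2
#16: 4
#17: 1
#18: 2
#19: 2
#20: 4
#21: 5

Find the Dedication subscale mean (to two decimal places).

Dedication items: 5, 7, 9, 10, 14, 16, 17.
Of these, item 7 is reverse-coded; reverse-coded value = 6 − response.
  item 5: 2
  item 7: 6 − 2 = 4
  item 9: 2
  item 10: 4
  item 14: 4
  item 16: 4
  item 17: 1
Sum = 2 + 4 + 2 + 4 + 4 + 4 + 1 = 21
Mean = 21 / 7 = 3.00

3.00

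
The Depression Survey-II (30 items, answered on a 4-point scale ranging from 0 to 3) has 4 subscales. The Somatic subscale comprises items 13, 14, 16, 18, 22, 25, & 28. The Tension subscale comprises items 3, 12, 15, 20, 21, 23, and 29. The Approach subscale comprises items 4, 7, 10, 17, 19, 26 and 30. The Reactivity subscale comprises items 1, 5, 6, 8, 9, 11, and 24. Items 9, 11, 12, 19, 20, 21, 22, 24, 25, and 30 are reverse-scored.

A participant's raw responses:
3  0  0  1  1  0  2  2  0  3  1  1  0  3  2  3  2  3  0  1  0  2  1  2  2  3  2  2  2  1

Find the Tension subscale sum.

Tension items: 3, 12, 15, 20, 21, 23, 29.
Of these, items 12, 20, & 21 are reverse-scored; reversed = (0+3) − raw = 3 − raw.
  item 3: 0
  item 12: 3 − 1 = 2
  item 15: 2
  item 20: 3 − 1 = 2
  item 21: 3 − 0 = 3
  item 23: 1
  item 29: 2
Sum = 0 + 2 + 2 + 2 + 3 + 1 + 2 = 12

12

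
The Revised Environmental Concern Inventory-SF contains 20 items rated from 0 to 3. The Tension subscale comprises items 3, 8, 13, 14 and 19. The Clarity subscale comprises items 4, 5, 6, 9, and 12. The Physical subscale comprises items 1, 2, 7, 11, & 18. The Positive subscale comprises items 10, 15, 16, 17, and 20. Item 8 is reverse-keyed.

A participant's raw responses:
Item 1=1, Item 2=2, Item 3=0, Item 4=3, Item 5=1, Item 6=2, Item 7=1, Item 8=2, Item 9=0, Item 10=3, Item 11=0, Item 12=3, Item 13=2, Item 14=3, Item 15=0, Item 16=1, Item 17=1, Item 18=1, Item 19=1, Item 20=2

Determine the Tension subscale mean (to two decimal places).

Tension items: 3, 8, 13, 14, 19.
Of these, item 8 is reverse-keyed; reversed = (0+3) − raw = 3 − raw.
  item 3: 0
  item 8: 3 − 2 = 1
  item 13: 2
  item 14: 3
  item 19: 1
Sum = 0 + 1 + 2 + 3 + 1 = 7
Mean = 7 / 5 = 1.40

1.40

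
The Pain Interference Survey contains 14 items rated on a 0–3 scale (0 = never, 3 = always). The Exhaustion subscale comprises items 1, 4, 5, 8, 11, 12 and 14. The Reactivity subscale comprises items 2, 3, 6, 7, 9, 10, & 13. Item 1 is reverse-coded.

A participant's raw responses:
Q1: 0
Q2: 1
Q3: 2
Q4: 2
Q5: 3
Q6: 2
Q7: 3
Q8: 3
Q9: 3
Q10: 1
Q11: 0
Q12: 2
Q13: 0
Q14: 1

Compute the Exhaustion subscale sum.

Exhaustion items: 1, 4, 5, 8, 11, 12, 14.
Of these, item 1 is reverse-coded; on a 0–3 scale, reversed = 3 − raw.
  item 1: 3 − 0 = 3
  item 4: 2
  item 5: 3
  item 8: 3
  item 11: 0
  item 12: 2
  item 14: 1
Sum = 3 + 2 + 3 + 3 + 0 + 2 + 1 = 14

14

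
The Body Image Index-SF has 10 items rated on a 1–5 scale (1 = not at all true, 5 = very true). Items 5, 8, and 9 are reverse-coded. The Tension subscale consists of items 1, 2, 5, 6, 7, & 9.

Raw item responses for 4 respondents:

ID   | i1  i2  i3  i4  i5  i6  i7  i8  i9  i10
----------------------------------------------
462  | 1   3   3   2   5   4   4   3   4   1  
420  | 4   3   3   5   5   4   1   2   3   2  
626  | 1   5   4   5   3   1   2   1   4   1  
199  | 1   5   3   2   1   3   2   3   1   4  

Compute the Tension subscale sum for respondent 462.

15

Respondent 462 raw: 1, 3, 3, 2, 5, 4, 4, 3, 4, 1.
Tension items: 1, 2, 5, 6, 7, 9.
Reverse-coded (reversed = (1+5) − raw = 6 − raw):
  item 1: 1
  item 2: 3
  item 5: 6 − 5 = 1
  item 6: 4
  item 7: 4
  item 9: 6 − 4 = 2
Sum = 1 + 3 + 1 + 4 + 4 + 2 = 15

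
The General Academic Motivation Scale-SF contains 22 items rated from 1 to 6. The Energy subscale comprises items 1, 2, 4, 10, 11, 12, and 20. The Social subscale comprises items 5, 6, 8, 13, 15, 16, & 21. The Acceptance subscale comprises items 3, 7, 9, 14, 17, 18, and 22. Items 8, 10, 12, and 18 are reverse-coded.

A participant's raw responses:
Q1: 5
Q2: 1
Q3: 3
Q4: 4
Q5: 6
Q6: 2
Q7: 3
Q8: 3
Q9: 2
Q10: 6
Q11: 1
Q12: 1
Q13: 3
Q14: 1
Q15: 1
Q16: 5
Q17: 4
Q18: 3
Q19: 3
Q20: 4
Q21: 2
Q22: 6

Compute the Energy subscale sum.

Energy items: 1, 2, 4, 10, 11, 12, 20.
Of these, items 10 & 12 are reverse-coded; reversed = (1+6) − raw = 7 − raw.
  item 1: 5
  item 2: 1
  item 4: 4
  item 10: 7 − 6 = 1
  item 11: 1
  item 12: 7 − 1 = 6
  item 20: 4
Sum = 5 + 1 + 4 + 1 + 1 + 6 + 4 = 22

22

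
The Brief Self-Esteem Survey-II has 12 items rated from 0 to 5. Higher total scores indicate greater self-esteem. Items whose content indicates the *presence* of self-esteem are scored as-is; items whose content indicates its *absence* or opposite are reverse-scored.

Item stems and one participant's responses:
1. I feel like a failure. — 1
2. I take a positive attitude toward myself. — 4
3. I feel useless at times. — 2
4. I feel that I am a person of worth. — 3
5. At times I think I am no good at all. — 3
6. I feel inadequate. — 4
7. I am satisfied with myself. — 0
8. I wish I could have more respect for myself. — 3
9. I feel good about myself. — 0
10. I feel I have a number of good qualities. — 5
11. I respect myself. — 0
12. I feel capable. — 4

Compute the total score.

28

Items 1, 3, 5, 6, 8 describe the absence/opposite of self-esteem → reverse-score.
reverse-coded value = 5 − response.
  item 1: 5 − 1 = 4
  item 2: 4
  item 3: 5 − 2 = 3
  item 4: 3
  item 5: 5 − 3 = 2
  item 6: 5 − 4 = 1
  item 7: 0
  item 8: 5 − 3 = 2
  item 9: 0
  item 10: 5
  item 11: 0
  item 12: 4
Total = 4 + 4 + 3 + 3 + 2 + 1 + 0 + 2 + 0 + 5 + 0 + 4 = 28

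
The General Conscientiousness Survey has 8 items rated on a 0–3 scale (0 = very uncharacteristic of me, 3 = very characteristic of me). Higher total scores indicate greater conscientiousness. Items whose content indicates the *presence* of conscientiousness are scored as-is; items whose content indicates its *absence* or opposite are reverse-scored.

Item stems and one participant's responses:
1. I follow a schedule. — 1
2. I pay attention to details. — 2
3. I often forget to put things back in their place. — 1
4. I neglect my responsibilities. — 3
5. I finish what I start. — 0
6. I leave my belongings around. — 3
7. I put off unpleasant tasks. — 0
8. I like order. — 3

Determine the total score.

11

Items 3, 4, 6, 7 describe the absence/opposite of conscientiousness → reverse-score.
reverse-coded value = 3 − response.
  item 1: 1
  item 2: 2
  item 3: 3 − 1 = 2
  item 4: 3 − 3 = 0
  item 5: 0
  item 6: 3 − 3 = 0
  item 7: 3 − 0 = 3
  item 8: 3
Total = 1 + 2 + 2 + 0 + 0 + 0 + 3 + 3 = 11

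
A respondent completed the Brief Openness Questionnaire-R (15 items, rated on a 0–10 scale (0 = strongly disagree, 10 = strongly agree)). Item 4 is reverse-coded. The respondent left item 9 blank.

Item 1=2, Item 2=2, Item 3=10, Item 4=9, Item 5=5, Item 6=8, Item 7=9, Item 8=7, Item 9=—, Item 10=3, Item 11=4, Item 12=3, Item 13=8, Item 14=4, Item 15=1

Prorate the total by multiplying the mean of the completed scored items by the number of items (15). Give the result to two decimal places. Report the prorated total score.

Reverse-coded (reversed = (0+10) − raw = 10 − raw):
  item 4: 10 − 9 = 1
Completed scored items (14 of 15): 2, 2, 10, 1, 5, 8, 9, 7, 3, 4, 3, 8, 4, 1; sum = 67.
Person mean = 67 / 14 ≈ 4.7857
Prorated total = (67 / 14) × 15 = 71.79 (to 2 dp)

71.79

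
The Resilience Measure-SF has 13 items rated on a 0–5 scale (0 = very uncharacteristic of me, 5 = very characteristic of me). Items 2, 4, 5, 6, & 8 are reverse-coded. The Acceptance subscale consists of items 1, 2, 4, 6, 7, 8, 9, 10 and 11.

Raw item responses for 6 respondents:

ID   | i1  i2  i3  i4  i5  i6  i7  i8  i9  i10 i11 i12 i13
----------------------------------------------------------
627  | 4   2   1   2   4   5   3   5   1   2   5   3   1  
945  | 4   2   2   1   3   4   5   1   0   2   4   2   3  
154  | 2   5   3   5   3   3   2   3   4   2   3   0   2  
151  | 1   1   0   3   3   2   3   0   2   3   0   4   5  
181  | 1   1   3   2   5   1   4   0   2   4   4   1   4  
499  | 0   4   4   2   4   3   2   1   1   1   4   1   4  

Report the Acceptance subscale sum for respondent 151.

23

Respondent 151 raw: 1, 1, 0, 3, 3, 2, 3, 0, 2, 3, 0, 4, 5.
Acceptance items: 1, 2, 4, 6, 7, 8, 9, 10, 11.
Reverse-coded (on a 0–5 scale, reversed = 5 − raw):
  item 1: 1
  item 2: 5 − 1 = 4
  item 4: 5 − 3 = 2
  item 6: 5 − 2 = 3
  item 7: 3
  item 8: 5 − 0 = 5
  item 9: 2
  item 10: 3
  item 11: 0
Sum = 1 + 4 + 2 + 3 + 3 + 5 + 2 + 3 + 0 = 23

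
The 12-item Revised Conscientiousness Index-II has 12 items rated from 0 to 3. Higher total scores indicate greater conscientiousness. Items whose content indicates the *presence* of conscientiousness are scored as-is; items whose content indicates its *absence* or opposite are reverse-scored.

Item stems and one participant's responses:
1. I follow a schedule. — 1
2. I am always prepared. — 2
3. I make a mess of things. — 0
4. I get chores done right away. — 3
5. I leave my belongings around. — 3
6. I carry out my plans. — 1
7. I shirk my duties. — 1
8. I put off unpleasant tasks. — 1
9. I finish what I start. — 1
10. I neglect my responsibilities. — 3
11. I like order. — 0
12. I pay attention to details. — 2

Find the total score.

Items 3, 5, 7, 8, 10 describe the absence/opposite of conscientiousness → reverse-score.
reversed = (0+3) − raw = 3 − raw.
  item 1: 1
  item 2: 2
  item 3: 3 − 0 = 3
  item 4: 3
  item 5: 3 − 3 = 0
  item 6: 1
  item 7: 3 − 1 = 2
  item 8: 3 − 1 = 2
  item 9: 1
  item 10: 3 − 3 = 0
  item 11: 0
  item 12: 2
Total = 1 + 2 + 3 + 3 + 0 + 1 + 2 + 2 + 1 + 0 + 0 + 2 = 17

17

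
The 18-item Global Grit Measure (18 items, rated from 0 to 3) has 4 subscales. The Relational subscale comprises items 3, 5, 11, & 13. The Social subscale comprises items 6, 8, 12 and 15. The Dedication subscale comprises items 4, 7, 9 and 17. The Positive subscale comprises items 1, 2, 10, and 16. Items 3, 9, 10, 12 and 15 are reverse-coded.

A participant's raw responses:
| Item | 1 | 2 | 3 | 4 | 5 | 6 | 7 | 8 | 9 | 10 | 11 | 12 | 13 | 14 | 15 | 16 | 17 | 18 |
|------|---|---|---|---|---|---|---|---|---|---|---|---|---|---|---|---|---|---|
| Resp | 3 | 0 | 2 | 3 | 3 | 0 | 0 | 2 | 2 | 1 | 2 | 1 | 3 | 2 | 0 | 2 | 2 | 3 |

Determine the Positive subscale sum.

Positive items: 1, 2, 10, 16.
Of these, item 10 is reverse-coded; reverse-coded value = 3 − response.
  item 1: 3
  item 2: 0
  item 10: 3 − 1 = 2
  item 16: 2
Sum = 3 + 0 + 2 + 2 = 7

7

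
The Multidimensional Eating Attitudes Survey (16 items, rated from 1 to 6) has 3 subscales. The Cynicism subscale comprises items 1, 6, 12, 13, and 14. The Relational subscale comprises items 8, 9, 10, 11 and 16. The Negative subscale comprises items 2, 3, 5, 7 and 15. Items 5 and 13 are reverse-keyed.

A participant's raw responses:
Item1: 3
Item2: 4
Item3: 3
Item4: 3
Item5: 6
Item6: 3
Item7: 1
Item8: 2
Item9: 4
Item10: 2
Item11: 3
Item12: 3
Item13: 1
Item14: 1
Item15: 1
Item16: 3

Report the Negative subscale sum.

Negative items: 2, 3, 5, 7, 15.
Of these, item 5 is reverse-keyed; reversed = (1+6) − raw = 7 − raw.
  item 2: 4
  item 3: 3
  item 5: 7 − 6 = 1
  item 7: 1
  item 15: 1
Sum = 4 + 3 + 1 + 1 + 1 = 10

10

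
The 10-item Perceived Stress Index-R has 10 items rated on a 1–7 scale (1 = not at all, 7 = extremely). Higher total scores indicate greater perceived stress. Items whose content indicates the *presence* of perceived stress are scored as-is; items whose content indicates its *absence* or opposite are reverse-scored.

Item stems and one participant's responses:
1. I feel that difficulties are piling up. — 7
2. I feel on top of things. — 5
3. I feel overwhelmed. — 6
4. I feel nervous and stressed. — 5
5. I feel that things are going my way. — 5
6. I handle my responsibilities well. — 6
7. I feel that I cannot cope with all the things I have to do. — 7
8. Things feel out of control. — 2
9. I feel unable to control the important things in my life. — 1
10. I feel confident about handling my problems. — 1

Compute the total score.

43

Items 2, 5, 6, 10 describe the absence/opposite of perceived stress → reverse-score.
reversed = (1+7) − raw = 8 − raw.
  item 1: 7
  item 2: 8 − 5 = 3
  item 3: 6
  item 4: 5
  item 5: 8 − 5 = 3
  item 6: 8 − 6 = 2
  item 7: 7
  item 8: 2
  item 9: 1
  item 10: 8 − 1 = 7
Total = 7 + 3 + 6 + 5 + 3 + 2 + 7 + 2 + 1 + 7 = 43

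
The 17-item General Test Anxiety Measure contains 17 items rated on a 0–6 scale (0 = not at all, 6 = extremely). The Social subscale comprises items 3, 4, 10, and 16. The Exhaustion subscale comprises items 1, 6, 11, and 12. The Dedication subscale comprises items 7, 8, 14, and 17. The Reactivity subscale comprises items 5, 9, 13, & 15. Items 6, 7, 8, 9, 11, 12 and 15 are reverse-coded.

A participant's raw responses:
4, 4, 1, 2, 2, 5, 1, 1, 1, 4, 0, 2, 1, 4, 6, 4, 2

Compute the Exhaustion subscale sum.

15

Exhaustion items: 1, 6, 11, 12.
Of these, items 6, 11, and 12 are reverse-coded; on a 0–6 scale, reversed = 6 − raw.
  item 1: 4
  item 6: 6 − 5 = 1
  item 11: 6 − 0 = 6
  item 12: 6 − 2 = 4
Sum = 4 + 1 + 6 + 4 = 15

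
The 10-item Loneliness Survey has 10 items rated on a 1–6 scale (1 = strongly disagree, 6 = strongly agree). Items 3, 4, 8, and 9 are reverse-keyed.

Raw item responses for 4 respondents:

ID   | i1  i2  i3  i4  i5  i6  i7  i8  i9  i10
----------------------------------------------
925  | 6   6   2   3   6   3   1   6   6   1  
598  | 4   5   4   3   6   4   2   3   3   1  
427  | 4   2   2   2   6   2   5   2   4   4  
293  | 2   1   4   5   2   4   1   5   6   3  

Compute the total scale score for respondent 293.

21

Respondent 293 raw: 2, 1, 4, 5, 2, 4, 1, 5, 6, 3.
Reverse-coded (reversed = (1+6) − raw = 7 − raw):
  item 1: 2
  item 2: 1
  item 3: 7 − 4 = 3
  item 4: 7 − 5 = 2
  item 5: 2
  item 6: 4
  item 7: 1
  item 8: 7 − 5 = 2
  item 9: 7 − 6 = 1
  item 10: 3
Sum = 2 + 1 + 3 + 2 + 2 + 4 + 1 + 2 + 1 + 3 = 21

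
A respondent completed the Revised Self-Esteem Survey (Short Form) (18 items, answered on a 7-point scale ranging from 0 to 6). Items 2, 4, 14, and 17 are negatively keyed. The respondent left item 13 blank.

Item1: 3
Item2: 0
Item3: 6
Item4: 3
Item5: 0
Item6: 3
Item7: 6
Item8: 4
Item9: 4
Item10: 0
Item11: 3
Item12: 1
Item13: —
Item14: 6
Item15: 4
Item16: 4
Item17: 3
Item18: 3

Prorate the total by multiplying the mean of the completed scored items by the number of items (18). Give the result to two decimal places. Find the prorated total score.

56.12

Reverse-coded (on a 0–6 scale, reversed = 6 − raw):
  item 2: 6 − 0 = 6
  item 4: 6 − 3 = 3
  item 14: 6 − 6 = 0
  item 17: 6 − 3 = 3
Completed scored items (17 of 18): 3, 6, 6, 3, 0, 3, 6, 4, 4, 0, 3, 1, 0, 4, 4, 3, 3; sum = 53.
Person mean = 53 / 17 ≈ 3.1176
Prorated total = (53 / 17) × 18 = 56.12 (to 2 dp)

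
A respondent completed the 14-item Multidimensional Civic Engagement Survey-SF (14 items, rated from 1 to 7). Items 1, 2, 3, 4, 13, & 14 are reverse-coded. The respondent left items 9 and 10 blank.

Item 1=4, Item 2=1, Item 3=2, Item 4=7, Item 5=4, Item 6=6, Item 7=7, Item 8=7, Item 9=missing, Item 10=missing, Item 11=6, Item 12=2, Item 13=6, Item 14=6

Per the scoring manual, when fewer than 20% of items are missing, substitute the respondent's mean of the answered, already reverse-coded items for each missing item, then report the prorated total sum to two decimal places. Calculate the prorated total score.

Reverse-coded (on a 1–7 scale, reversed = 8 − raw):
  item 1: 8 − 4 = 4
  item 2: 8 − 1 = 7
  item 3: 8 − 2 = 6
  item 4: 8 − 7 = 1
  item 13: 8 − 6 = 2
  item 14: 8 − 6 = 2
Completed scored items (12 of 14): 4, 7, 6, 1, 4, 6, 7, 7, 6, 2, 2, 2; sum = 54.
Person mean = 54 / 12 ≈ 4.5000
Prorated total = (54 / 12) × 14 = 63.00 (to 2 dp)

63.00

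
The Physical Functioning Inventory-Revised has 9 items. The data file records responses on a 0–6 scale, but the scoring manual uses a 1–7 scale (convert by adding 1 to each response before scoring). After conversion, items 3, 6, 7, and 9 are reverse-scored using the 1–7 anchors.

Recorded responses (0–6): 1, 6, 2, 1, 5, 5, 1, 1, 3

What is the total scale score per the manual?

36

Convert to 1–7: 2, 7, 3, 2, 6, 6, 2, 2, 4
Reverse-coded (reverse-coded value = 8 − response):
  item 3: 8 − 3 = 5
  item 6: 8 − 6 = 2
  item 7: 8 − 2 = 6
  item 9: 8 − 4 = 4
Scored: 2, 7, 5, 2, 6, 2, 6, 2, 4
Total = 36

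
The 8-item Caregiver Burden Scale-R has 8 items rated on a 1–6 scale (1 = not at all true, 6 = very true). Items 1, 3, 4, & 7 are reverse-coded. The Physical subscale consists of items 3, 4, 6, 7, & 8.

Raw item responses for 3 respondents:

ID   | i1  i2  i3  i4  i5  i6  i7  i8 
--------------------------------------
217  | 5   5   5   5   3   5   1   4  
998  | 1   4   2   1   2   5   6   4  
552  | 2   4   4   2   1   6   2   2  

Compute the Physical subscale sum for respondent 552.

Respondent 552 raw: 2, 4, 4, 2, 1, 6, 2, 2.
Physical items: 3, 4, 6, 7, 8.
Reverse-coded (on a 1–6 scale, reversed = 7 − raw):
  item 3: 7 − 4 = 3
  item 4: 7 − 2 = 5
  item 6: 6
  item 7: 7 − 2 = 5
  item 8: 2
Sum = 3 + 5 + 6 + 5 + 2 = 21

21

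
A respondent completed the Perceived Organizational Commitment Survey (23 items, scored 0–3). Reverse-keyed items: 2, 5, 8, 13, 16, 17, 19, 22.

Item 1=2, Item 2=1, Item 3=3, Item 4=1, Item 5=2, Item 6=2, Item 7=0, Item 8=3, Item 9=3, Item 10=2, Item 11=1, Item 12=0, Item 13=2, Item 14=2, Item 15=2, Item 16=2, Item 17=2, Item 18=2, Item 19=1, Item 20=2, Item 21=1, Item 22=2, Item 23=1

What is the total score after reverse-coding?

33

Raw sum = 39. Reverse-keyed items: 2, 5, 8, 13, 16, 17, 19, 22; their raw sum = 15.
Each reversal replaces raw with 3 − raw, changing the total by 3 − 2·raw per item.
Total = 39 + 8·3 − 2·15 = 39 + 24 − 30 = 33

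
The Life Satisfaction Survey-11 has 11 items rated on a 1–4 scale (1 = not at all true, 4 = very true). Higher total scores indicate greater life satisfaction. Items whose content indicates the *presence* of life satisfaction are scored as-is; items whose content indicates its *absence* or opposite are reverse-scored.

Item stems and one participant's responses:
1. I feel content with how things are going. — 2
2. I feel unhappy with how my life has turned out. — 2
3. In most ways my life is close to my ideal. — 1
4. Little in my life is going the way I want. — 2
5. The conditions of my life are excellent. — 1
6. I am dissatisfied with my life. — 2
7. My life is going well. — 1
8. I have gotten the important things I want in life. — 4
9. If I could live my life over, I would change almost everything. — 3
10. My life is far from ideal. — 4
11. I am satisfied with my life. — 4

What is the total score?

Items 2, 4, 6, 9, 10 describe the absence/opposite of life satisfaction → reverse-score.
reverse-coded value = 5 − response.
  item 1: 2
  item 2: 5 − 2 = 3
  item 3: 1
  item 4: 5 − 2 = 3
  item 5: 1
  item 6: 5 − 2 = 3
  item 7: 1
  item 8: 4
  item 9: 5 − 3 = 2
  item 10: 5 − 4 = 1
  item 11: 4
Total = 2 + 3 + 1 + 3 + 1 + 3 + 1 + 4 + 2 + 1 + 4 = 25

25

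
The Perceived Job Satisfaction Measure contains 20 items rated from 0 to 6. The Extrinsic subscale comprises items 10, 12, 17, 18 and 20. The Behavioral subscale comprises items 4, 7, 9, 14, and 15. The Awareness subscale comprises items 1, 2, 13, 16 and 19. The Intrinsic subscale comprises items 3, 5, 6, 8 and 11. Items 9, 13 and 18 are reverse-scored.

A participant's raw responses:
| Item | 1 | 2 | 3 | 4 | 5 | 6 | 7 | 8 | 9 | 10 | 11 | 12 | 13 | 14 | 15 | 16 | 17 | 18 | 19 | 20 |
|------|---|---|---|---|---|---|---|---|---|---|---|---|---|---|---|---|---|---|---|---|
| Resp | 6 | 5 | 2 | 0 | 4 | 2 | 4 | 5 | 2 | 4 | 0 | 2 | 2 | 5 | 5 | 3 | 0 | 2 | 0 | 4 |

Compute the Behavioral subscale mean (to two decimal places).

3.60

Behavioral items: 4, 7, 9, 14, 15.
Of these, item 9 is reverse-scored; reverse-coded value = 6 − response.
  item 4: 0
  item 7: 4
  item 9: 6 − 2 = 4
  item 14: 5
  item 15: 5
Sum = 0 + 4 + 4 + 5 + 5 = 18
Mean = 18 / 5 = 3.60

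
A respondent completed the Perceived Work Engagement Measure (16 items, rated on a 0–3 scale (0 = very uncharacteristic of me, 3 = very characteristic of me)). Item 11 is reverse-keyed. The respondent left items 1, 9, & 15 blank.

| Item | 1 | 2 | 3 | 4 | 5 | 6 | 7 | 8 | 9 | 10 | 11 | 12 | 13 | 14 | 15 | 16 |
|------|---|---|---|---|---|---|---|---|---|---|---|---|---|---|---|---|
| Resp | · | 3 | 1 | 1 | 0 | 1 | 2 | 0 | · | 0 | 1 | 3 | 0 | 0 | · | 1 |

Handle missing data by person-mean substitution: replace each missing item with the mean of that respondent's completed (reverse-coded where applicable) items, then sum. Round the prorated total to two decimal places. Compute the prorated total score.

Reverse-coded (reversed = (0+3) − raw = 3 − raw):
  item 11: 3 − 1 = 2
Completed scored items (13 of 16): 3, 1, 1, 0, 1, 2, 0, 0, 2, 3, 0, 0, 1; sum = 14.
Person mean = 14 / 13 ≈ 1.0769
Prorated total = (14 / 13) × 16 = 17.23 (to 2 dp)

17.23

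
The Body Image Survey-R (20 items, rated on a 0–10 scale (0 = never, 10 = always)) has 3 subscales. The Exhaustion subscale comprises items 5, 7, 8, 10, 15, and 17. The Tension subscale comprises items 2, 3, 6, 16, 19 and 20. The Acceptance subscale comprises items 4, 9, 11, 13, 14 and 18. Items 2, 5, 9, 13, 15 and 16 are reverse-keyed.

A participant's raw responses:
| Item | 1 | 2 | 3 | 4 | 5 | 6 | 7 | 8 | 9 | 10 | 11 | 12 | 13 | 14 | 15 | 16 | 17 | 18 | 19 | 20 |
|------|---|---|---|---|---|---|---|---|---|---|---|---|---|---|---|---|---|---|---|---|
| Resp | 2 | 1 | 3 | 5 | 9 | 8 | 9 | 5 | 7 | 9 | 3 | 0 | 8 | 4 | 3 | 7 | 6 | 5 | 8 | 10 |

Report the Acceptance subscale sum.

22

Acceptance items: 4, 9, 11, 13, 14, 18.
Of these, items 9 and 13 are reverse-keyed; reversed = (0+10) − raw = 10 − raw.
  item 4: 5
  item 9: 10 − 7 = 3
  item 11: 3
  item 13: 10 − 8 = 2
  item 14: 4
  item 18: 5
Sum = 5 + 3 + 3 + 2 + 4 + 5 = 22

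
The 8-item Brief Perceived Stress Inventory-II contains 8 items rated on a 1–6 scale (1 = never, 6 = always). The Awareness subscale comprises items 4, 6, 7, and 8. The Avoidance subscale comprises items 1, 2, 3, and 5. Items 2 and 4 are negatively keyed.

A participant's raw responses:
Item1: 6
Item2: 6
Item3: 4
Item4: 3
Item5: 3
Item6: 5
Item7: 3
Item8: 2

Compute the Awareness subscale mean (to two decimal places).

3.50

Awareness items: 4, 6, 7, 8.
Of these, item 4 is negatively keyed; on a 1–6 scale, reversed = 7 − raw.
  item 4: 7 − 3 = 4
  item 6: 5
  item 7: 3
  item 8: 2
Sum = 4 + 5 + 3 + 2 = 14
Mean = 14 / 4 = 3.50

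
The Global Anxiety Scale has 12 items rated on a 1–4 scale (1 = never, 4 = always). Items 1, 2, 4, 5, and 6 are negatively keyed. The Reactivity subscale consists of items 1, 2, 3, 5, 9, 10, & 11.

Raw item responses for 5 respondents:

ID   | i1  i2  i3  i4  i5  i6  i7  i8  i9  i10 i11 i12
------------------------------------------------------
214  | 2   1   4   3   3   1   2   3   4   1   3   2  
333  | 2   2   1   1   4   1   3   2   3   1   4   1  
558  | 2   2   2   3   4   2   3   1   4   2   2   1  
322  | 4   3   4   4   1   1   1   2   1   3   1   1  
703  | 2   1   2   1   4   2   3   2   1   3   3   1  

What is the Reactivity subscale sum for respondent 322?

16

Respondent 322 raw: 4, 3, 4, 4, 1, 1, 1, 2, 1, 3, 1, 1.
Reactivity items: 1, 2, 3, 5, 9, 10, 11.
Reverse-coded (reversed = (1+4) − raw = 5 − raw):
  item 1: 5 − 4 = 1
  item 2: 5 − 3 = 2
  item 3: 4
  item 5: 5 − 1 = 4
  item 9: 1
  item 10: 3
  item 11: 1
Sum = 1 + 2 + 4 + 4 + 1 + 3 + 1 = 16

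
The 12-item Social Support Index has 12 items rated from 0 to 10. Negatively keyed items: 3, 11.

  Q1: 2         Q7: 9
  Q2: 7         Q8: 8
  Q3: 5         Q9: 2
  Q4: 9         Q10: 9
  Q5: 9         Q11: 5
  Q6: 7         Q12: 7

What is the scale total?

Reverse-coded items (reversed = (0+10) − raw = 10 − raw):
  item 3: 10 − 5 = 5
  item 11: 10 − 5 = 5
After reverse-coding: 2, 7, 5, 9, 9, 7, 9, 8, 2, 9, 5, 7
Total = 2 + 7 + 5 + 9 + 9 + 7 + 9 + 8 + 2 + 9 + 5 + 7 = 79

79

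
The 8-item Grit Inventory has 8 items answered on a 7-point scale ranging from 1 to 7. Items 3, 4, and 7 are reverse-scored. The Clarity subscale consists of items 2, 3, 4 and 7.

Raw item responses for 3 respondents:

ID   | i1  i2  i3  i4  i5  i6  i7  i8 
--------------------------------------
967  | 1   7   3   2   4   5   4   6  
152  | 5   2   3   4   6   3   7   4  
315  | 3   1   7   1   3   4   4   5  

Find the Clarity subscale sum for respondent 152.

12

Respondent 152 raw: 5, 2, 3, 4, 6, 3, 7, 4.
Clarity items: 2, 3, 4, 7.
Reverse-coded (reverse-coded value = 8 − response):
  item 2: 2
  item 3: 8 − 3 = 5
  item 4: 8 − 4 = 4
  item 7: 8 − 7 = 1
Sum = 2 + 5 + 4 + 1 = 12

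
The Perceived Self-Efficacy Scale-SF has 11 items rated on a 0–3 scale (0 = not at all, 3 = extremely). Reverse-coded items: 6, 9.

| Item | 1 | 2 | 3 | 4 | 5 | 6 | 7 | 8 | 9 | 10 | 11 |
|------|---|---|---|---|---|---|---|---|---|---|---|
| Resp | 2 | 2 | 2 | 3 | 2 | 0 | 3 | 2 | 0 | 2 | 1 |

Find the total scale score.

Reverse-coded items use 3 − raw:
  item 6: 3 − 0 = 3
  item 9: 3 − 0 = 3
Scored items: 2, 2, 2, 3, 2, 3, 3, 2, 3, 2, 1
Total = 2 + 2 + 2 + 3 + 2 + 3 + 3 + 2 + 3 + 2 + 1 = 25

25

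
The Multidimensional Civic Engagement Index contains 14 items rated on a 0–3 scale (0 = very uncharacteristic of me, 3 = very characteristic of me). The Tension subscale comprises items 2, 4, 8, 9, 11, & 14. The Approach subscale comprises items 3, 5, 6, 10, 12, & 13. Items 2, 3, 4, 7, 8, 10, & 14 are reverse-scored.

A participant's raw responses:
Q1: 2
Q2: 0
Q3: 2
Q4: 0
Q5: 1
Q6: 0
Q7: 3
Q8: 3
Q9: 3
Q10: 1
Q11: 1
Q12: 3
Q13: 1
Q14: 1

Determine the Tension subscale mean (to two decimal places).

Tension items: 2, 4, 8, 9, 11, 14.
Of these, items 2, 4, 8 and 14 are reverse-scored; reversed = (0+3) − raw = 3 − raw.
  item 2: 3 − 0 = 3
  item 4: 3 − 0 = 3
  item 8: 3 − 3 = 0
  item 9: 3
  item 11: 1
  item 14: 3 − 1 = 2
Sum = 3 + 3 + 0 + 3 + 1 + 2 = 12
Mean = 12 / 6 = 2.00

2.00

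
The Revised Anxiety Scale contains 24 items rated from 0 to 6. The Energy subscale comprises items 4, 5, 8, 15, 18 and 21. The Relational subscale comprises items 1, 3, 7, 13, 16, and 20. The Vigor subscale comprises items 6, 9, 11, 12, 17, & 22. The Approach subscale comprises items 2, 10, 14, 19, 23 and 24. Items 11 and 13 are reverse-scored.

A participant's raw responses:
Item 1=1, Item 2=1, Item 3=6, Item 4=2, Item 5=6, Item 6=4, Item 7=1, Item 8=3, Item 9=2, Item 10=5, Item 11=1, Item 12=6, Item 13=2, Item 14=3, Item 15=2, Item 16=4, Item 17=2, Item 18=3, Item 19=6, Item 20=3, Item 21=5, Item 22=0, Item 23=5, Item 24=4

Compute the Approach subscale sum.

Approach items: 2, 10, 14, 19, 23, 24.
  item 2: 1
  item 10: 5
  item 14: 3
  item 19: 6
  item 23: 5
  item 24: 4
Sum = 1 + 5 + 3 + 6 + 5 + 4 = 24

24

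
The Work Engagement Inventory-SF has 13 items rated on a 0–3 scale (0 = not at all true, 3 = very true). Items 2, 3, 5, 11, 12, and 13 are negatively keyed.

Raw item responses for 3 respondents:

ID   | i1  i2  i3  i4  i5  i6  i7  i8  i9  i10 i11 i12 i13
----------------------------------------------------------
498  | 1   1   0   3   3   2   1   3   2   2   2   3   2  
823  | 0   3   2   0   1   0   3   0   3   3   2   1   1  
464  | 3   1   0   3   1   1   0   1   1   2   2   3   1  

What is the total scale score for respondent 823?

Respondent 823 raw: 0, 3, 2, 0, 1, 0, 3, 0, 3, 3, 2, 1, 1.
Reverse-coded (reversed = (0+3) − raw = 3 − raw):
  item 1: 0
  item 2: 3 − 3 = 0
  item 3: 3 − 2 = 1
  item 4: 0
  item 5: 3 − 1 = 2
  item 6: 0
  item 7: 3
  item 8: 0
  item 9: 3
  item 10: 3
  item 11: 3 − 2 = 1
  item 12: 3 − 1 = 2
  item 13: 3 − 1 = 2
Sum = 0 + 0 + 1 + 0 + 2 + 0 + 3 + 0 + 3 + 3 + 1 + 2 + 2 = 17

17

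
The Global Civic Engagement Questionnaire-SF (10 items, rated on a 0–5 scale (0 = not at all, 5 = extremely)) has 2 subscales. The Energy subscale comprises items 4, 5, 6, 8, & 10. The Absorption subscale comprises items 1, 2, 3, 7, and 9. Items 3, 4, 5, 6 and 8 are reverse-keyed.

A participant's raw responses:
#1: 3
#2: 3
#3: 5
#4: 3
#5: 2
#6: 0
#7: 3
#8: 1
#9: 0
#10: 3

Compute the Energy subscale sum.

Energy items: 4, 5, 6, 8, 10.
Of these, items 4, 5, 6, & 8 are reverse-keyed; on a 0–5 scale, reversed = 5 − raw.
  item 4: 5 − 3 = 2
  item 5: 5 − 2 = 3
  item 6: 5 − 0 = 5
  item 8: 5 − 1 = 4
  item 10: 3
Sum = 2 + 3 + 5 + 4 + 3 = 17

17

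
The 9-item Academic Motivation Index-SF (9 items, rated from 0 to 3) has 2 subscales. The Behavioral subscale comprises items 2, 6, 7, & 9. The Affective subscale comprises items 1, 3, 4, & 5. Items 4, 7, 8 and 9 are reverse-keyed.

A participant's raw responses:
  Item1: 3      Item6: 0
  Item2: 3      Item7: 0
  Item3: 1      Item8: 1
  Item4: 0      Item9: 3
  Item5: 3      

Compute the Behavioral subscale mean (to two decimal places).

1.50

Behavioral items: 2, 6, 7, 9.
Of these, items 7 & 9 are reverse-keyed; reverse-coded value = 3 − response.
  item 2: 3
  item 6: 0
  item 7: 3 − 0 = 3
  item 9: 3 − 3 = 0
Sum = 3 + 0 + 3 + 0 = 6
Mean = 6 / 4 = 1.50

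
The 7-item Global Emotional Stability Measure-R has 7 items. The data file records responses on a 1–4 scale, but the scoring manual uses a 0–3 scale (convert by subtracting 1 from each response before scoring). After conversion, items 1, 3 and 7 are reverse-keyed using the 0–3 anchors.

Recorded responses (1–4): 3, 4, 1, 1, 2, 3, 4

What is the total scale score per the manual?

Convert to 0–3: 2, 3, 0, 0, 1, 2, 3
Reverse-coded (on a 0–3 scale, reversed = 3 − raw):
  item 1: 3 − 2 = 1
  item 3: 3 − 0 = 3
  item 7: 3 − 3 = 0
Scored: 1, 3, 3, 0, 1, 2, 0
Total = 10

10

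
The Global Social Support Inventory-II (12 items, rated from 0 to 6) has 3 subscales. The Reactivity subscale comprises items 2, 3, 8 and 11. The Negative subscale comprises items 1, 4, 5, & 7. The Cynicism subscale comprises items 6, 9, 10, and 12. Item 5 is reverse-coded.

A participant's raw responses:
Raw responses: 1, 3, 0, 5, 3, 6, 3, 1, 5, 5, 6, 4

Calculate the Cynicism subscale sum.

20

Cynicism items: 6, 9, 10, 12.
  item 6: 6
  item 9: 5
  item 10: 5
  item 12: 4
Sum = 6 + 5 + 5 + 4 = 20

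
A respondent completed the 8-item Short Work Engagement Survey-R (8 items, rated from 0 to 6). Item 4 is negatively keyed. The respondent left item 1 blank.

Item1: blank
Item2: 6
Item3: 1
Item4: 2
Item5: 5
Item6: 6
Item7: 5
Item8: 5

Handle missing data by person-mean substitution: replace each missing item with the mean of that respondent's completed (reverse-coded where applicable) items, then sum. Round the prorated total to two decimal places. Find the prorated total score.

36.57

Reverse-coded (on a 0–6 scale, reversed = 6 − raw):
  item 4: 6 − 2 = 4
Completed scored items (7 of 8): 6, 1, 4, 5, 6, 5, 5; sum = 32.
Person mean = 32 / 7 ≈ 4.5714
Prorated total = (32 / 7) × 8 = 36.57 (to 2 dp)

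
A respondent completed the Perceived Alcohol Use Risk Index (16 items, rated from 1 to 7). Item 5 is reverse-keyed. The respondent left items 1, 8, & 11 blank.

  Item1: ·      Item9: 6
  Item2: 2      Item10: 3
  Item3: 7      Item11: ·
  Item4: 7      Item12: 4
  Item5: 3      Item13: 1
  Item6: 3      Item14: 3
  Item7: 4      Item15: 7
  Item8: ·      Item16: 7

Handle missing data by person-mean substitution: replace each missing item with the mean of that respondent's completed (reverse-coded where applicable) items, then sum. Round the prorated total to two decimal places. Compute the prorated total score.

Reverse-coded (reversed = (1+7) − raw = 8 − raw):
  item 5: 8 − 3 = 5
Completed scored items (13 of 16): 2, 7, 7, 5, 3, 4, 6, 3, 4, 1, 3, 7, 7; sum = 59.
Person mean = 59 / 13 ≈ 4.5385
Prorated total = (59 / 13) × 16 = 72.62 (to 2 dp)

72.62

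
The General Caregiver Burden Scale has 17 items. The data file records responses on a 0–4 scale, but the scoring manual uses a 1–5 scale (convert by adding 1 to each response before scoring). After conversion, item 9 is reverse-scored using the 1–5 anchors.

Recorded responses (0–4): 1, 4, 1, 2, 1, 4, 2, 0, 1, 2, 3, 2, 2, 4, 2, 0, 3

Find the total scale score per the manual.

Convert to 1–5: 2, 5, 2, 3, 2, 5, 3, 1, 2, 3, 4, 3, 3, 5, 3, 1, 4
Reverse-coded (reverse-coded value = 6 − response):
  item 9: 6 − 2 = 4
Scored: 2, 5, 2, 3, 2, 5, 3, 1, 4, 3, 4, 3, 3, 5, 3, 1, 4
Total = 53

53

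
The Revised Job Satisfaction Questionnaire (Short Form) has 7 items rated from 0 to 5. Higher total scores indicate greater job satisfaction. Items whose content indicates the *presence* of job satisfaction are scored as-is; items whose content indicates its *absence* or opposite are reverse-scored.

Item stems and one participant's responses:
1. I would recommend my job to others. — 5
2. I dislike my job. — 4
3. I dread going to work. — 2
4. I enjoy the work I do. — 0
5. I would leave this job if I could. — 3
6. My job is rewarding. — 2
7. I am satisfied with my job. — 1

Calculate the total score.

14

Items 2, 3, 5 describe the absence/opposite of job satisfaction → reverse-score.
on a 0–5 scale, reversed = 5 − raw.
  item 1: 5
  item 2: 5 − 4 = 1
  item 3: 5 − 2 = 3
  item 4: 0
  item 5: 5 − 3 = 2
  item 6: 2
  item 7: 1
Total = 5 + 1 + 3 + 0 + 2 + 2 + 1 = 14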